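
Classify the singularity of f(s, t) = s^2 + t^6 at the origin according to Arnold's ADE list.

A_{5}

The Hessian of f at 0 has rank 1. Corank 1: A-series; mu = 5 gives A_5.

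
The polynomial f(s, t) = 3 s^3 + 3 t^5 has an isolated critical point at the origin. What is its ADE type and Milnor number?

Type E8, Milnor number mu = 8.

The Hessian of f at 0 has rank 0. Corank 2; j^3 = 3*s^3 is a perfect cube, so E-series; the 5-jet and mu = 8 give E_8.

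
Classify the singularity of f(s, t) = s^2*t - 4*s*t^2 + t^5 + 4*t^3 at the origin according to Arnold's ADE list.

The Hessian of f at 0 has rank 0. Corank 2; j^3 = t*(s - 2*t)^2 has shape L^2 M (L != M), so D-series; mu = 6 gives D_6.

D_{6}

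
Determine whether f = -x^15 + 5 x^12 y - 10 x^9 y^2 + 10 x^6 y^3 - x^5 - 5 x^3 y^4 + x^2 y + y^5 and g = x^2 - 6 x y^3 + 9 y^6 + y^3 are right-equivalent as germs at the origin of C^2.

The Hessian of f at 0 has rank 0. Corank 2; j^3 = x^2*y has shape L^2 M (L != M), so D-series; mu = 6 gives D_6. The Hessian of g at 0 has rank 1. Corank 1: A-series; mu = 2 gives A_2. f is D_6 but g is A_2, hence not right-equivalent.

No.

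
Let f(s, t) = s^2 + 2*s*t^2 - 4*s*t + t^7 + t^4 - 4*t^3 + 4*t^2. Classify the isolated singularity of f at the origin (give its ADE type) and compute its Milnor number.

Type A_6, Milnor number mu = 6.

The Hessian of f at 0 is [[2, -4], [-4, 8]] with rank 1, so corank 1. A Groebner basis of the Jacobian ideal J(f) in C{s,t} is {s^3 - 6*s^2*t - 12*s^2 + 32*s*t + 16*s - 32*t, s + t^2 - 2*t}; counting standard monomials gives mu = 6. Corank 1: A-series; mu = 6 gives A_6.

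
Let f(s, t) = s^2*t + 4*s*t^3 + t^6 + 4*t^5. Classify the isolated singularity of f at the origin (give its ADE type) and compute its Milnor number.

The Hessian of f at 0 is [[0, 0], [0, 0]] with rank 0, so corank 2. A Groebner basis of the Jacobian ideal J(f) in C{s,t} is {s^3, s^2*t + 2*s^2/3 + 4*s*t^2/3, s*t/2 + t^3}; counting standard monomials gives mu = 7. Corank 2; j^3 = s^2*t has shape L^2 M (L != M), so D-series; mu = 7 gives D_7.

Type D_{7}, Milnor number mu = 7.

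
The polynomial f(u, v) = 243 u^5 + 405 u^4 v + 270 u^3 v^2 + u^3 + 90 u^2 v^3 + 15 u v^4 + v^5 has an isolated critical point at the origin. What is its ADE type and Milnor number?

Type E8, Milnor number mu = 8.

The Hessian of f at 0 is [[0, 0], [0, 0]] with rank 0, so corank 2. A Groebner basis of the Jacobian ideal J(f) in C{u,v} is {v^5, u*v^3 + v^4/12, u^2}; counting standard monomials gives mu = 8. Corank 2; j^3 = u^3 is a perfect cube, so E-series; the 5-jet and mu = 8 give E_8.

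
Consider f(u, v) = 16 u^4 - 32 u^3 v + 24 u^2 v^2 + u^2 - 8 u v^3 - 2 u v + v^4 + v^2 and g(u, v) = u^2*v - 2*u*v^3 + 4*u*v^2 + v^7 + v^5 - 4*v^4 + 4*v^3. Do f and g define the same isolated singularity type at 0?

No.

The Hessian of f at 0 has rank 1. Corank 1: A-series; mu = 3 gives A_3. The Hessian of g at 0 has rank 0. Corank 2; j^3 = v*(u + 2*v)^2 has shape L^2 M (L != M), so D-series; mu = 8 gives D_8. f is A_3 but g is D_8, hence not right-equivalent.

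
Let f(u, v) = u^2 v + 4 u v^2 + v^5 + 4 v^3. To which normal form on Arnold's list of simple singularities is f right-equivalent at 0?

D_{6}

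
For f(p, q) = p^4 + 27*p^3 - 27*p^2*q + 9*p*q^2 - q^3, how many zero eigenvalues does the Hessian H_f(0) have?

Hessian at 0 has rank 0.

2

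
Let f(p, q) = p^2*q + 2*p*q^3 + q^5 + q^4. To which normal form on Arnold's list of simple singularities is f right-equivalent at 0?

D_{5}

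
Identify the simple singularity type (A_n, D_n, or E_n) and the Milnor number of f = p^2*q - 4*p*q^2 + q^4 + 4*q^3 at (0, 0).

The Hessian of f at 0 has rank 0. Corank 2; j^3 = q*(p - 2*q)^2 has shape L^2 M (L != M), so D-series; mu = 5 gives D_5.

Type D_5, Milnor number mu = 5.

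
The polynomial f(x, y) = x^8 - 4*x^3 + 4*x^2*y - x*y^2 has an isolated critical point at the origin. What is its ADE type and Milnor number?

The Hessian of f at 0 is [[0, 0], [0, 0]] with rank 0, so corank 2. A Groebner basis of the Jacobian ideal J(f) in C{x,y} is {32*x*y + y^7 - 16*y^2, x*y^2 - y^3/2, x^2 - x*y/2}; counting standard monomials gives mu = 9. Corank 2; j^3 = -x*(2*x - y)^2 has shape L^2 M (L != M), so D-series; mu = 9 gives D_9.

Type D9, Milnor number mu = 9.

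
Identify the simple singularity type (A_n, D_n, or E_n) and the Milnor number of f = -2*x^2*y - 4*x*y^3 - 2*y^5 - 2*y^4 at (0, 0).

The Hessian of f at 0 has rank 0. Corank 2; j^3 = -2*x^2*y has shape L^2 M (L != M), so D-series; mu = 5 gives D_5.

Type D_{5}, Milnor number mu = 5.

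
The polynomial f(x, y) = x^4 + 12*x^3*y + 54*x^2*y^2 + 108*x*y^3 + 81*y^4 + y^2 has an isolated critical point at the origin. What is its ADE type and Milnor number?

Type A_3, Milnor number mu = 3.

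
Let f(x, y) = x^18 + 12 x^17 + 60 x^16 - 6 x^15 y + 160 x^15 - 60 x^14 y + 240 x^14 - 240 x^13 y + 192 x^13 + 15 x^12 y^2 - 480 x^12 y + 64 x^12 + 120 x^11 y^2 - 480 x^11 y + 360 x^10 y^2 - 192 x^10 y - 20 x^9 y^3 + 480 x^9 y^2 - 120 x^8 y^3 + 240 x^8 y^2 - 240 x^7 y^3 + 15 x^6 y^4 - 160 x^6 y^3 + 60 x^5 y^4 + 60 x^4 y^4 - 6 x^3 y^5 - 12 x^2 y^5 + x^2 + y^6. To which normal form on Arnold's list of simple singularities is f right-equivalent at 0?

A5

The Hessian of f at 0 is [[2, 0], [0, 0]] with rank 1, so corank 1. A Groebner basis of the Jacobian ideal J(f) in C{x,y} is {y^5, x}; counting standard monomials gives mu = 5. Corank 1: A-series; mu = 5 gives A_5.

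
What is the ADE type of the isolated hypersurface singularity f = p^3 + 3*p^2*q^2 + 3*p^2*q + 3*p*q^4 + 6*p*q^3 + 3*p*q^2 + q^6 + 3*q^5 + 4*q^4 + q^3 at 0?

The Hessian of f at 0 has rank 0. Corank 2; j^3 = (p + q)^3 is a perfect cube, so E-series; the 4-jet and mu = 6 give E_6.

E6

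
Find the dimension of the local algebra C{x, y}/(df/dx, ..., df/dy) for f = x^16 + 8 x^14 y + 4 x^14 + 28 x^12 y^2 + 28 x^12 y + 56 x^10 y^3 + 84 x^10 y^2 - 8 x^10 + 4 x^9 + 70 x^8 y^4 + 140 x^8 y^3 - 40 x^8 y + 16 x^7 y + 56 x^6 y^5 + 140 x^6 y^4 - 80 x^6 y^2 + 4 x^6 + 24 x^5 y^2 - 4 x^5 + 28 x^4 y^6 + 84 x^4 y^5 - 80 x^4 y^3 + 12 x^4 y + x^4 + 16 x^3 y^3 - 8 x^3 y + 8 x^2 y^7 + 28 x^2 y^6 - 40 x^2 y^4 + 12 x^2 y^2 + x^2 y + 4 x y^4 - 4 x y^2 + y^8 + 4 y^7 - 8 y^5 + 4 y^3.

The Hessian of f at 0 has rank 0. Corank 2; j^3 = y*(x - 2*y)^2 has shape L^2 M (L != M), so D-series; mu = 9 gives D_9.

9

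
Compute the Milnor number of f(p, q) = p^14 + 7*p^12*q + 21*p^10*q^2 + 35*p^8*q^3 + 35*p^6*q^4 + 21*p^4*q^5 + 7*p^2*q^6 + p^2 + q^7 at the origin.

6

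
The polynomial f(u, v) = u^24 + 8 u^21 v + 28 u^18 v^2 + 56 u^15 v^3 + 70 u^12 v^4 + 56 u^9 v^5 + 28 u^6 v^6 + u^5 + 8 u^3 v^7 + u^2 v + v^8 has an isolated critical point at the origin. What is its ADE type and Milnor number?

Type D_{9}, Milnor number mu = 9.

The Hessian of f at 0 has rank 0. Corank 2; j^3 = u^2*v has shape L^2 M (L != M), so D-series; mu = 9 gives D_9.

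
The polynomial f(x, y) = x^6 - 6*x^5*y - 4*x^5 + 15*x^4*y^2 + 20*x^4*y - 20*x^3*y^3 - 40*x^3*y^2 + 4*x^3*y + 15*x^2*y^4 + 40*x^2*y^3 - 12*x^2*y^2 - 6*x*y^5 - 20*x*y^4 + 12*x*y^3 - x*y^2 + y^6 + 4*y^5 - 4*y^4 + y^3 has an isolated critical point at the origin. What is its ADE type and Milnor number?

Type D7, Milnor number mu = 7.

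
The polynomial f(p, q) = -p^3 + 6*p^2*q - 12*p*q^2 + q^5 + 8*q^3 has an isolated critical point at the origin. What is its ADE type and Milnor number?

Type E_8, Milnor number mu = 8.

The Hessian of f at 0 has rank 0. Corank 2; j^3 = -(p - 2*q)^3 is a perfect cube, so E-series; the 5-jet and mu = 8 give E_8.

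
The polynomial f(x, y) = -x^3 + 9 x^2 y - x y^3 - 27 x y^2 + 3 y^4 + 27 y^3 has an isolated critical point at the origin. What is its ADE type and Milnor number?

Type E_{7}, Milnor number mu = 7.

The Hessian of f at 0 is [[0, 0], [0, 0]] with rank 0, so corank 2. A Groebner basis of the Jacobian ideal J(f) in C{x,y} is {x^3 - 9*x^2*y - 162*x^2 + 972*x*y - 1458*y^2, 9*x^2 + x*y^2 - 54*x*y + 81*y^2, 3*x^2 - 18*x*y + y^3 + 27*y^2}; counting standard monomials gives mu = 7. Corank 2; j^3 = -(x - 3*y)^3 is a perfect cube, so E-series; the 4-jet and mu = 7 give E_7.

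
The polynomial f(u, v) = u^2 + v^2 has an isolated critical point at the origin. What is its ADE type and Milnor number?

Type A_1, Milnor number mu = 1.

The Hessian of f at 0 has rank 2. Corank 0: nondegenerate Morse point, so A_1.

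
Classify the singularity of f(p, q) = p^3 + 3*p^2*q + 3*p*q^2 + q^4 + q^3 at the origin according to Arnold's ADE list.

The Hessian of f at 0 has rank 0. Corank 2; j^3 = (p + q)^3 is a perfect cube, so E-series; the 4-jet and mu = 6 give E_6.

E_{6}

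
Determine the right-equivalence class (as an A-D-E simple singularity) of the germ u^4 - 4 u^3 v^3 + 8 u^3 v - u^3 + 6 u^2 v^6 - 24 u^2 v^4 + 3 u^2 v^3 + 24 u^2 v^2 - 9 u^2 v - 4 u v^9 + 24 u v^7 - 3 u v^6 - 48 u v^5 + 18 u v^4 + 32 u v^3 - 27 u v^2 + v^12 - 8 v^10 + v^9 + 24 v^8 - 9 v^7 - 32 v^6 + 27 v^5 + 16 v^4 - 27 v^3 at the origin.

E_6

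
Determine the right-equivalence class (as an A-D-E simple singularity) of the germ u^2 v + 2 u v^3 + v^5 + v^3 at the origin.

The Hessian of f at 0 has rank 0. Corank 2; j^3 = v*(u^2 + v^2) splits into three distinct lines over C (the quadratic factor has nonzero discriminant), so D_4.

D_{4}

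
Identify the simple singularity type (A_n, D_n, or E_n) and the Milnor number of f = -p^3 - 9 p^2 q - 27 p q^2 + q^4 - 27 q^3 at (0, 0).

Type E_{6}, Milnor number mu = 6.

The Hessian of f at 0 has rank 0. Corank 2; j^3 = -(p + 3*q)^3 is a perfect cube, so E-series; the 4-jet and mu = 6 give E_6.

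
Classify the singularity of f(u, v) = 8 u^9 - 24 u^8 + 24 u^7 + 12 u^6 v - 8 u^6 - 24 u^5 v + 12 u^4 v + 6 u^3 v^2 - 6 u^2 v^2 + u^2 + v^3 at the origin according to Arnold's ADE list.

The Hessian of f at 0 is [[2, 0], [0, 0]] with rank 1, so corank 1. A Groebner basis of the Jacobian ideal J(f) in C{u,v} is {v^2, u}; counting standard monomials gives mu = 2. Corank 1: A-series; mu = 2 gives A_2.

A_{2}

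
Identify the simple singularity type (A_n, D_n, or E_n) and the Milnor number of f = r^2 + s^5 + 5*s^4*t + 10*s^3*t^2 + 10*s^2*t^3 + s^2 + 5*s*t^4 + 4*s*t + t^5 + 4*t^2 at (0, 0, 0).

The Hessian of f at 0 has rank 2. Corank 1: A-series; mu = 4 gives A_4.

Type A_4, Milnor number mu = 4.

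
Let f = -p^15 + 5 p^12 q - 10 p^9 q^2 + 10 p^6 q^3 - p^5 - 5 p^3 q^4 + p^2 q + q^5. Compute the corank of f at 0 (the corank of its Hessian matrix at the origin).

2

The Hessian at 0 is [[0, 0], [0, 0]] of rank 0; hence corank 2.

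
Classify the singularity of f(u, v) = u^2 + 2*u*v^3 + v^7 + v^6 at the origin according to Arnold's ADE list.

The Hessian of f at 0 is [[2, 0], [0, 0]] with rank 1, so corank 1. A Groebner basis of the Jacobian ideal J(f) in C{u,v} is {u + v^3, u^2}; counting standard monomials gives mu = 6. Corank 1: A-series; mu = 6 gives A_6.

A6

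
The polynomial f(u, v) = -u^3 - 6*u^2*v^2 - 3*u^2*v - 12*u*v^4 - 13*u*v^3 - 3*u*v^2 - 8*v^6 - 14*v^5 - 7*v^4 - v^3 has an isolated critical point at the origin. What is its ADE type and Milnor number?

Type E7, Milnor number mu = 7.

The Hessian of f at 0 has rank 0. Corank 2; j^3 = -(u + v)^3 is a perfect cube, so E-series; the 4-jet and mu = 7 give E_7.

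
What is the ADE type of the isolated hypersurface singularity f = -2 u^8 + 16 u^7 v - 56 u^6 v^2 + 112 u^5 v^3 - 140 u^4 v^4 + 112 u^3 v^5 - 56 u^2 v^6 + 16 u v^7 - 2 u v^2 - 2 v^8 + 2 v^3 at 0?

The Hessian of f at 0 has rank 0. Corank 2; j^3 = -2*v^2*(u - v) has shape L^2 M (L != M), so D-series; mu = 9 gives D_9.

D9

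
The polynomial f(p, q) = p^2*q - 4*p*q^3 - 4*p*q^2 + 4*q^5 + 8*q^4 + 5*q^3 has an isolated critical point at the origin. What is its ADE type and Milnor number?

Type D4, Milnor number mu = 4.

The Hessian of f at 0 has rank 0. Corank 2; j^3 = q*(p^2 - 4*p*q + 5*q^2) splits into three distinct lines over C (the quadratic factor has nonzero discriminant), so D_4.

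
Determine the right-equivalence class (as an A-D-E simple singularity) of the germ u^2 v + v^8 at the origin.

The Hessian of f at 0 has rank 0. Corank 2; j^3 = u^2*v has shape L^2 M (L != M), so D-series; mu = 9 gives D_9.

D9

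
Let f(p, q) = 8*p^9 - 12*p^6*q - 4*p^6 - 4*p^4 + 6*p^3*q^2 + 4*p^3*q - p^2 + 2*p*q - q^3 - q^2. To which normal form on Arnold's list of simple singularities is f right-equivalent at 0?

The Hessian of f at 0 is [[-2, 2], [2, -2]] with rank 1, so corank 1. A Groebner basis of the Jacobian ideal J(f) in C{p,q} is {q^2, p - q}; counting standard monomials gives mu = 2. Corank 1: A-series; mu = 2 gives A_2.

A_2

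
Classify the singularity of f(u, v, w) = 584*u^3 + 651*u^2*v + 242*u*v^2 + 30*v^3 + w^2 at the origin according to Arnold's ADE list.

The Hessian of f at 0 has rank 1. Corank 2; j^3 = (8*u + 3*v)*(73*u^2 + 54*u*v + 10*v^2) splits into three distinct lines over C (the quadratic factor has nonzero discriminant), so D_4.

D4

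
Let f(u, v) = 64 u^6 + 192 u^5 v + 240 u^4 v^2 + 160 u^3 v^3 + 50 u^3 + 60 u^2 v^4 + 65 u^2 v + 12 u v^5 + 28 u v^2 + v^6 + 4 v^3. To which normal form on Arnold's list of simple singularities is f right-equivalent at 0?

D_7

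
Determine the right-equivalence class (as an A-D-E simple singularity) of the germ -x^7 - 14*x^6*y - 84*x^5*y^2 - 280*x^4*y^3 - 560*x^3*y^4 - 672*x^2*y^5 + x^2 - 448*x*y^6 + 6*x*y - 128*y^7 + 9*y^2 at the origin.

The Hessian of f at 0 has rank 1. Corank 1: A-series; mu = 6 gives A_6.

A_{6}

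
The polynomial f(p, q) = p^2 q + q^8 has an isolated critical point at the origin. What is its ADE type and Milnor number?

Type D_9, Milnor number mu = 9.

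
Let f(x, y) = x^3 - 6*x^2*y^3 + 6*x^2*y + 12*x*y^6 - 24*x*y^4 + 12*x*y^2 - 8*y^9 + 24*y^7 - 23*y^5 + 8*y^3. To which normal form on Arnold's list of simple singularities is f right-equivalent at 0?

The Hessian of f at 0 is [[0, 0], [0, 0]] with rank 0, so corank 2. A Groebner basis of the Jacobian ideal J(f) in C{x,y} is {-x^2/4 + x*y^3 - x*y - y^2, y^4, x^3 - 12*x*y^2 - 16*y^3, x^2*y + 4*x*y^2 + 4*y^3}; counting standard monomials gives mu = 8. Corank 2; j^3 = (x + 2*y)^3 is a perfect cube, so E-series; the 5-jet and mu = 8 give E_8.

E8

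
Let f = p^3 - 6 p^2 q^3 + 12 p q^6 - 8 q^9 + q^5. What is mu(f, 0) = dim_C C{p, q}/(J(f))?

8

The Hessian of f at 0 has rank 0. Corank 2; j^3 = p^3 is a perfect cube, so E-series; the 5-jet and mu = 8 give E_8.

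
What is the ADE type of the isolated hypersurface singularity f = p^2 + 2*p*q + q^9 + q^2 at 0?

A8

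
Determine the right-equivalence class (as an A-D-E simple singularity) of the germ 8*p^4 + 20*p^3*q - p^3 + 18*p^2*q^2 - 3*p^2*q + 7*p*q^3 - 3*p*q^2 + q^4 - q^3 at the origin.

E7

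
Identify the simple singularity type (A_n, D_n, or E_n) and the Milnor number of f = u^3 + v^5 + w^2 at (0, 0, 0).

The Hessian of f at 0 is [[0, 0, 0], [0, 0, 0], [0, 0, 2]] with rank 1, so corank 2. A Groebner basis of the Jacobian ideal J(f) in C{u,v,w} is {v^4, u^2, w}; counting standard monomials gives mu = 8. Corank 2; j^3 = u^3 is a perfect cube, so E-series; the 5-jet and mu = 8 give E_8.

Type E8, Milnor number mu = 8.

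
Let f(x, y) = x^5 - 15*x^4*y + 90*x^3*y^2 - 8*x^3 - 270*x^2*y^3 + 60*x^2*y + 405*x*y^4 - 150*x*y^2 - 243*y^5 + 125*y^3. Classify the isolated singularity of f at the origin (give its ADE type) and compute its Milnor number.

Type E_8, Milnor number mu = 8.

The Hessian of f at 0 has rank 0. Corank 2; j^3 = -(2*x - 5*y)^3 is a perfect cube, so E-series; the 5-jet and mu = 8 give E_8.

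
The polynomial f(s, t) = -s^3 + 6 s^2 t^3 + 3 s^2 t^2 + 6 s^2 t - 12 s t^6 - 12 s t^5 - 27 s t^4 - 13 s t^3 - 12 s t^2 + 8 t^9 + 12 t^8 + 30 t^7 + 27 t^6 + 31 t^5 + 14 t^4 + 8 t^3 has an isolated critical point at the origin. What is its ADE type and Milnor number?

The Hessian of f at 0 has rank 0. Corank 2; j^3 = -(s - 2*t)^3 is a perfect cube, so E-series; the 4-jet and mu = 7 give E_7.

Type E7, Milnor number mu = 7.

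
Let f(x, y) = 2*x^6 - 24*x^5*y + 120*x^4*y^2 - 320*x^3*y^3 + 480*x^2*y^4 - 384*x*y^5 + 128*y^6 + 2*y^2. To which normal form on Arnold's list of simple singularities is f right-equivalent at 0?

The Hessian of f at 0 is [[0, 0], [0, 4]] with rank 1, so corank 1. A Groebner basis of the Jacobian ideal J(f) in C{x,y} is {x^5, y}; counting standard monomials gives mu = 5. Corank 1: A-series; mu = 5 gives A_5.

A_5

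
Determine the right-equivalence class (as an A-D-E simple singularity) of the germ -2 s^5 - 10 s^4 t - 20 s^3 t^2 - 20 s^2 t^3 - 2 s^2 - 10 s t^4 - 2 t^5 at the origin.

A_4

The Hessian of f at 0 has rank 1. Corank 1: A-series; mu = 4 gives A_4.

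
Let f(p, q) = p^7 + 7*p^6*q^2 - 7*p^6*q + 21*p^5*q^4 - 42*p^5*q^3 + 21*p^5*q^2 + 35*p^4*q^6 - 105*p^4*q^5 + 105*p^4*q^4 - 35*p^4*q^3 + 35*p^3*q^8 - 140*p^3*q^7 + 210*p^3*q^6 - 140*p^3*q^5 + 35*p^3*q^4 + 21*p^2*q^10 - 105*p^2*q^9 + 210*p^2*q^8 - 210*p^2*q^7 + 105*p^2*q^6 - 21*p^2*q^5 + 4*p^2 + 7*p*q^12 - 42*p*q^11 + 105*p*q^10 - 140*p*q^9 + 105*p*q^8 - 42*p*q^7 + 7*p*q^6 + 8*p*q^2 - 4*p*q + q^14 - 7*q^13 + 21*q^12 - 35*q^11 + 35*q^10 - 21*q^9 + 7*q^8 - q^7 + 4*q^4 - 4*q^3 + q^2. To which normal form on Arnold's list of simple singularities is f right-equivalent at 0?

The Hessian of f at 0 is [[8, -4], [-4, 2]] with rank 1, so corank 1. A Groebner basis of the Jacobian ideal J(f) in C{p,q} is {p^3 - 3*p^2*q/2 - 3*p^2/4 + p*q/2 + p/16 - q/32, p + q^2 - q/2}; counting standard monomials gives mu = 6. Corank 1: A-series; mu = 6 gives A_6.

A_6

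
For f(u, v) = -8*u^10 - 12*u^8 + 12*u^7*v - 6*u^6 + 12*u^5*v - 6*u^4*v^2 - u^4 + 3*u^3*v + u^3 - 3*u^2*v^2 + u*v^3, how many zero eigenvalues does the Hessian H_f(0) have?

Hessian at 0 has rank 0.

2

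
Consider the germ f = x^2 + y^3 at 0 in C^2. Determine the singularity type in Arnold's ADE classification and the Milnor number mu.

Type A_2, Milnor number mu = 2.

The Hessian of f at 0 has rank 1. Corank 1: A-series; mu = 2 gives A_2.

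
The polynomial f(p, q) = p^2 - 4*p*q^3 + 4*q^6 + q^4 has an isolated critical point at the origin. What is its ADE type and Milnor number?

Type A_{3}, Milnor number mu = 3.

The Hessian of f at 0 has rank 1. Corank 1: A-series; mu = 3 gives A_3.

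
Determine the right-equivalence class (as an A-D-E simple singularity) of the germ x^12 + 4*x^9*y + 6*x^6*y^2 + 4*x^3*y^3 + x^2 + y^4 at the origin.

A_3

The Hessian of f at 0 has rank 1. Corank 1: A-series; mu = 3 gives A_3.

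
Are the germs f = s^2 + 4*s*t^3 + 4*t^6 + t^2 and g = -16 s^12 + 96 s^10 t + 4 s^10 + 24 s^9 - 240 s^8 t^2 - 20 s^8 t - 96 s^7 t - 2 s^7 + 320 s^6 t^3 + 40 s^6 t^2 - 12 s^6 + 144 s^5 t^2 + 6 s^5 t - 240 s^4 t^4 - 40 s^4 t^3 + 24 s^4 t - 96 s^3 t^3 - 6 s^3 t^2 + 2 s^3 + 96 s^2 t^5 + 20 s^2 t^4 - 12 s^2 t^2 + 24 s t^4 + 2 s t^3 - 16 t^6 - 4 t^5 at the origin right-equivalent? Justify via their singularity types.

No.

The Hessian of f at 0 has rank 2. Corank 0: nondegenerate Morse point, so A_1. The Hessian of g at 0 has rank 0. Corank 2; j^3 = 2*s^3 is a perfect cube, so E-series; the 4-jet and mu = 7 give E_7. f is A_1 but g is E_7, hence not right-equivalent.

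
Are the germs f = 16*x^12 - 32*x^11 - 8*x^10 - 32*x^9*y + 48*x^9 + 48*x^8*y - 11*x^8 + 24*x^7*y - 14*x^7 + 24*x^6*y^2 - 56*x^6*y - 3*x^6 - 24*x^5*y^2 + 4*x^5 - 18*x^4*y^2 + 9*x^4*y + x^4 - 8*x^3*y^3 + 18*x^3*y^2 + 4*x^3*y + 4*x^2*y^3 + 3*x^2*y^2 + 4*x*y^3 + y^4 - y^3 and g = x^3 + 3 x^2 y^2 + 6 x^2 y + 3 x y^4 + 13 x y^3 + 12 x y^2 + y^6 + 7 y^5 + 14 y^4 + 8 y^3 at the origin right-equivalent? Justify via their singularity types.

The Hessian of f at 0 is [[0, 0], [0, 0]] with rank 0, so corank 2. A Groebner basis of the Jacobian ideal J(f) in C{x,y} is {x^3 - 3*y^2/2, x^2*y + y^2/2, x*y^2, y^3}; counting standard monomials gives mu = 6. Corank 2; j^3 = -y^3 is a perfect cube, so E-series; the 4-jet and mu = 6 give E_6. The Hessian of g at 0 is [[0, 0], [0, 0]] with rank 0, so corank 2. A Groebner basis of the Jacobian ideal J(g) in C{x,y} is {-x^2 - 4*x*y + y^4 - y^3/3 - 4*y^2, x^3 + 10*x^2 + 40*x*y + 34*y^3/3 + 40*y^2, x^2*y - 11*x^2/3 - 44*x*y/3 - 47*y^3/9 - 44*y^2/3, x^2 + x*y^2 + 4*x*y + 7*y^3/3 + 4*y^2}; counting standard monomials gives mu = 7. Corank 2; j^3 = (x + 2*y)^3 is a perfect cube, so E-series; the 4-jet and mu = 7 give E_7. f is E_6 but g is E_7, hence not right-equivalent.

No.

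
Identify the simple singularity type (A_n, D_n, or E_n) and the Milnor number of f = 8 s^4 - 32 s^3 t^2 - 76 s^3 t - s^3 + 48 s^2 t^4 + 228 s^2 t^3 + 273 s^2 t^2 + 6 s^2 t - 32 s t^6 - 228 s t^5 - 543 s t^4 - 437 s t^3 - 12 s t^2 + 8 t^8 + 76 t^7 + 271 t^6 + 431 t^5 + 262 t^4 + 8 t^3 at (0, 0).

The Hessian of f at 0 has rank 0. Corank 2; j^3 = -(s - 2*t)^3 is a perfect cube, so E-series; the 4-jet and mu = 7 give E_7.

Type E_7, Milnor number mu = 7.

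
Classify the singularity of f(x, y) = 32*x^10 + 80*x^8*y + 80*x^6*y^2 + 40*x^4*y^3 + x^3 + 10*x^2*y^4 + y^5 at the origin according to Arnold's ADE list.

The Hessian of f at 0 is [[0, 0], [0, 0]] with rank 0, so corank 2. A Groebner basis of the Jacobian ideal J(f) in C{x,y} is {y^4, x^2}; counting standard monomials gives mu = 8. Corank 2; j^3 = x^3 is a perfect cube, so E-series; the 5-jet and mu = 8 give E_8.

E_8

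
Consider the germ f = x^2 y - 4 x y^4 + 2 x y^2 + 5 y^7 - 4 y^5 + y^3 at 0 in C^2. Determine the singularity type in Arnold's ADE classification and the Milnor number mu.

Type D8, Milnor number mu = 8.

The Hessian of f at 0 has rank 0. Corank 2; j^3 = y*(x + y)^2 has shape L^2 M (L != M), so D-series; mu = 8 gives D_8.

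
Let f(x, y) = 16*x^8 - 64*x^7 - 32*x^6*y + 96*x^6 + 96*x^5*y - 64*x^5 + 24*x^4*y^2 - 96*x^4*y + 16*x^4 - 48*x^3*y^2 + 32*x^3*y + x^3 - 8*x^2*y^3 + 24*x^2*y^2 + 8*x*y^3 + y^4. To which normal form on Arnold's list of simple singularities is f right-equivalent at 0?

The Hessian of f at 0 has rank 0. Corank 2; j^3 = x^3 is a perfect cube, so E-series; the 4-jet and mu = 6 give E_6.

E_6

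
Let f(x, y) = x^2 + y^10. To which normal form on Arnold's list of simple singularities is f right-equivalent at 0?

The Hessian of f at 0 is [[2, 0], [0, 0]] with rank 1, so corank 1. A Groebner basis of the Jacobian ideal J(f) in C{x,y} is {y^9, x}; counting standard monomials gives mu = 9. Corank 1: A-series; mu = 9 gives A_9.

A9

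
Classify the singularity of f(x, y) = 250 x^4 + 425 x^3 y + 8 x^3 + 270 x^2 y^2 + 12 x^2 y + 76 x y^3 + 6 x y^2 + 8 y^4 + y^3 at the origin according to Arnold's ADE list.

E7

The Hessian of f at 0 has rank 0. Corank 2; j^3 = (2*x + y)^3 is a perfect cube, so E-series; the 4-jet and mu = 7 give E_7.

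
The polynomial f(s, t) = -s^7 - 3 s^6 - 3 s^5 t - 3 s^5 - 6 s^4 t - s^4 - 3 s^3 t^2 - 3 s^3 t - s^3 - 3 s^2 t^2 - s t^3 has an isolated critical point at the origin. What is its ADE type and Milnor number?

Type E_7, Milnor number mu = 7.

The Hessian of f at 0 has rank 0. Corank 2; j^3 = -s^3 is a perfect cube, so E-series; the 4-jet and mu = 7 give E_7.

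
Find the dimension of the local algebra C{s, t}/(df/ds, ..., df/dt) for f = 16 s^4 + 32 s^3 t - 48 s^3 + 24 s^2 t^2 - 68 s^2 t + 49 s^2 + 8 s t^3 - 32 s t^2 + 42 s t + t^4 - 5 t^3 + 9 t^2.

The Hessian of f at 0 is [[98, 42], [42, 18]] with rank 1, so corank 1. A Groebner basis of the Jacobian ideal J(f) in C{s,t} is {t^2, s + 3*t/7}; counting standard monomials gives mu = 2. Corank 1: A-series; mu = 2 gives A_2.

2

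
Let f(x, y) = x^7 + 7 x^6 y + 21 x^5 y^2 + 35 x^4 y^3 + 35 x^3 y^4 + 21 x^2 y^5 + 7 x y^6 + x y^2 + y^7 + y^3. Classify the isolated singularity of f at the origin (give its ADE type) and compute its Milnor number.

Type D8, Milnor number mu = 8.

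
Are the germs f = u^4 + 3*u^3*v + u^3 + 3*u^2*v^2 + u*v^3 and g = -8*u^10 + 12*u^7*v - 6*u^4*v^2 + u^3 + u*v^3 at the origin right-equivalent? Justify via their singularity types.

The Hessian of f at 0 is [[0, 0], [0, 0]] with rank 0, so corank 2. A Groebner basis of the Jacobian ideal J(f) in C{u,v} is {3*u^2 + v^4 + v^3, u^3, u^2*v - u^2 - v^3/3, 2*u^2 + u*v^2 + 2*v^3/3}; counting standard monomials gives mu = 7. Corank 2; j^3 = u^3 is a perfect cube, so E-series; the 4-jet and mu = 7 give E_7. The Hessian of g at 0 is [[0, 0], [0, 0]] with rank 0, so corank 2. A Groebner basis of the Jacobian ideal J(g) in C{u,v} is {u^3, u*v^2, 3*u^2 + v^3}; counting standard monomials gives mu = 7. Corank 2; j^3 = u^3 is a perfect cube, so E-series; the 4-jet and mu = 7 give E_7. Both have type E_7, hence right-equivalent.

Yes.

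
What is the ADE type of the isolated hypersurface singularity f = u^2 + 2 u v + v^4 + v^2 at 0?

A_{3}

The Hessian of f at 0 is [[2, 2], [2, 2]] with rank 1, so corank 1. A Groebner basis of the Jacobian ideal J(f) in C{u,v} is {v^3, u + v}; counting standard monomials gives mu = 3. Corank 1: A-series; mu = 3 gives A_3.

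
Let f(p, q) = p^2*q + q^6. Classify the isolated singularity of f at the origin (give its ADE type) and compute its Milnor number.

Type D7, Milnor number mu = 7.

The Hessian of f at 0 has rank 0. Corank 2; j^3 = p^2*q has shape L^2 M (L != M), so D-series; mu = 7 gives D_7.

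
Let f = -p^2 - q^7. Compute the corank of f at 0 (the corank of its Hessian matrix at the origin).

1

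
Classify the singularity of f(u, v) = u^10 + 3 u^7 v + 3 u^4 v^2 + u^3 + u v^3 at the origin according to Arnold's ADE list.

The Hessian of f at 0 has rank 0. Corank 2; j^3 = u^3 is a perfect cube, so E-series; the 4-jet and mu = 7 give E_7.

E7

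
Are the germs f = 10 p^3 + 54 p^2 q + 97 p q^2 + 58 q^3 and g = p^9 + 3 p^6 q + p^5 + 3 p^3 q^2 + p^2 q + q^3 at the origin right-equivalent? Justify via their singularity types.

The Hessian of f at 0 has rank 0. Corank 2; j^3 = (p + 2*q)*(10*p^2 + 34*p*q + 29*q^2) splits into three distinct lines over C (the quadratic factor has nonzero discriminant), so D_4. The Hessian of g at 0 has rank 0. Corank 2; j^3 = q*(p^2 + q^2) splits into three distinct lines over C (the quadratic factor has nonzero discriminant), so D_4. Both have type D_4, hence right-equivalent.

Yes.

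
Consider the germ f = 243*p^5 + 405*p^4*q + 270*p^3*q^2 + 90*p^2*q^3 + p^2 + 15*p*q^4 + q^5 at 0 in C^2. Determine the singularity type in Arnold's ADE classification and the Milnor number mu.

Type A_{4}, Milnor number mu = 4.

The Hessian of f at 0 has rank 1. Corank 1: A-series; mu = 4 gives A_4.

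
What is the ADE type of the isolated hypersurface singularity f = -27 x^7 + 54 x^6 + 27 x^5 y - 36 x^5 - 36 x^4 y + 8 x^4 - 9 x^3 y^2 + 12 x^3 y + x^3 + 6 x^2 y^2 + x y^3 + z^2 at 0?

The Hessian of f at 0 has rank 1. Corank 2; j^3 = x^3 is a perfect cube, so E-series; the 4-jet and mu = 7 give E_7.

E_{7}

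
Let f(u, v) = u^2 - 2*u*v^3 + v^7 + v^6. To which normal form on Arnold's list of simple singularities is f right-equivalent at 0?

A_6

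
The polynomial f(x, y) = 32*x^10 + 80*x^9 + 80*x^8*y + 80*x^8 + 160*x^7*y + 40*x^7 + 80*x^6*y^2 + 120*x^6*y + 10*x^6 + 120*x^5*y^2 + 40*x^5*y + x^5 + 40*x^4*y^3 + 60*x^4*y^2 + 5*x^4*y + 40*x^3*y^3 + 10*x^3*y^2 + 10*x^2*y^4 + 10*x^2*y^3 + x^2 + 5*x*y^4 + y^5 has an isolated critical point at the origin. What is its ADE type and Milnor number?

Type A4, Milnor number mu = 4.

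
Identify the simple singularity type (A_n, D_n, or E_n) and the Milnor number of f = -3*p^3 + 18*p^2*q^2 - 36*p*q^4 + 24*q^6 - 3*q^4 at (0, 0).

Type E_6, Milnor number mu = 6.

The Hessian of f at 0 is [[0, 0], [0, 0]] with rank 0, so corank 2. A Groebner basis of the Jacobian ideal J(f) in C{p,q} is {p^3, p^2*q, -p^2/4 + p*q^2, q^3}; counting standard monomials gives mu = 6. Corank 2; j^3 = -3*p^3 is a perfect cube, so E-series; the 4-jet and mu = 6 give E_6.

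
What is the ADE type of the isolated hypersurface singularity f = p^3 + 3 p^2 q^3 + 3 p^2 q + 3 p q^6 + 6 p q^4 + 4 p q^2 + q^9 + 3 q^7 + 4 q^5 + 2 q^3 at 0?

D4

The Hessian of f at 0 is [[0, 0], [0, 0]] with rank 0, so corank 2. A Groebner basis of the Jacobian ideal J(f) in C{p,q} is {q^3, p^2 - 2*q^2/3, p*q + q^2}; counting standard monomials gives mu = 4. Corank 2; j^3 = (p + q)*(p^2 + 2*p*q + 2*q^2) splits into three distinct lines over C (the quadratic factor has nonzero discriminant), so D_4.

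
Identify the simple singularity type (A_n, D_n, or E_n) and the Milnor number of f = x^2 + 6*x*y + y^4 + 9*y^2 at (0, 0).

The Hessian of f at 0 has rank 1. Corank 1: A-series; mu = 3 gives A_3.

Type A3, Milnor number mu = 3.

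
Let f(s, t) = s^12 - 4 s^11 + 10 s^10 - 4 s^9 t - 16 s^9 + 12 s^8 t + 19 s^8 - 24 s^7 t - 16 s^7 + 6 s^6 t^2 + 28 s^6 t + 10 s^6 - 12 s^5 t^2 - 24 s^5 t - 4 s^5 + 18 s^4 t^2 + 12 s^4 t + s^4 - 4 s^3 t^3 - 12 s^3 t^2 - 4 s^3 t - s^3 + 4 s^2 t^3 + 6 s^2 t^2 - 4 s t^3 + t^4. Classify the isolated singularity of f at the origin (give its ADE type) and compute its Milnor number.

Type E_{6}, Milnor number mu = 6.

The Hessian of f at 0 has rank 0. Corank 2; j^3 = -s^3 is a perfect cube, so E-series; the 4-jet and mu = 6 give E_6.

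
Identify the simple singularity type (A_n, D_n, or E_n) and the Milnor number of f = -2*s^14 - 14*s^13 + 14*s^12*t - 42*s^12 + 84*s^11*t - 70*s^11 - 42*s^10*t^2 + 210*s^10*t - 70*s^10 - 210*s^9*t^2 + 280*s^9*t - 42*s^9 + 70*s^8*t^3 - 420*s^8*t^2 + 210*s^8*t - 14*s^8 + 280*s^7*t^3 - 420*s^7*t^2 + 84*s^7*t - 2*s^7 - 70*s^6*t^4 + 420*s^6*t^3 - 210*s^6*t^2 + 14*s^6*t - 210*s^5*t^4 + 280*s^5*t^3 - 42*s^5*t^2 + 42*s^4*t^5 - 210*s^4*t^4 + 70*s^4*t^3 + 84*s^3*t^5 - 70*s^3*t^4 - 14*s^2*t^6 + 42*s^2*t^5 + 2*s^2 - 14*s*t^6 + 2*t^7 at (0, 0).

The Hessian of f at 0 is [[4, 0], [0, 0]] with rank 1, so corank 1. A Groebner basis of the Jacobian ideal J(f) in C{s,t} is {t^6, s}; counting standard monomials gives mu = 6. Corank 1: A-series; mu = 6 gives A_6.

Type A_{6}, Milnor number mu = 6.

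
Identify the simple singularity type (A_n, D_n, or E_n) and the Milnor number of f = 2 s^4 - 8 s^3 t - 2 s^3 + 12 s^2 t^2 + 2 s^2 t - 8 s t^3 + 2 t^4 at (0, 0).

Type D_{5}, Milnor number mu = 5.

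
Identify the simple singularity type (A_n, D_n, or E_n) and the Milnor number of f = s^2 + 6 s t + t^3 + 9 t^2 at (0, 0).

The Hessian of f at 0 is [[2, 6], [6, 18]] with rank 1, so corank 1. A Groebner basis of the Jacobian ideal J(f) in C{s,t} is {t^2, s + 3*t}; counting standard monomials gives mu = 2. Corank 1: A-series; mu = 2 gives A_2.

Type A2, Milnor number mu = 2.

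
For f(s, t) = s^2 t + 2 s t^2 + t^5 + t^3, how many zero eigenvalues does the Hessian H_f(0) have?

2

Hessian at 0 has rank 0.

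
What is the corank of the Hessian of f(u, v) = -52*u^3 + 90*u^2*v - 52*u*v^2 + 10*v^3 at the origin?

Hessian at 0 has rank 0.

2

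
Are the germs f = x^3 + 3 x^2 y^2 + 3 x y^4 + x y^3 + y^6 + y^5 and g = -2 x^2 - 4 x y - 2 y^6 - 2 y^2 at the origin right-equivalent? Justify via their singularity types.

No.

The Hessian of f at 0 has rank 0. Corank 2; j^3 = x^3 is a perfect cube, so E-series; the 4-jet and mu = 7 give E_7. The Hessian of g at 0 has rank 1. Corank 1: A-series; mu = 5 gives A_5. f is E_7 but g is A_5, hence not right-equivalent.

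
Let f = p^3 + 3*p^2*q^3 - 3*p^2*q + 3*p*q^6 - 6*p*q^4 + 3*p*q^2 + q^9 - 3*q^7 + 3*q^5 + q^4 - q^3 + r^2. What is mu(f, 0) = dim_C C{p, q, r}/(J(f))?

The Hessian of f at 0 has rank 1. Corank 2; j^3 = (p - q)^3 is a perfect cube, so E-series; the 4-jet and mu = 6 give E_6.

6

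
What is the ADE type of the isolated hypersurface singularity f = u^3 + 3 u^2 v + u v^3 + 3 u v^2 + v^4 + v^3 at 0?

The Hessian of f at 0 is [[0, 0], [0, 0]] with rank 0, so corank 2. A Groebner basis of the Jacobian ideal J(f) in C{u,v} is {u^3 + 3*u^2*v + 6*u^2 + 12*u*v + 6*v^2, -3*u^2 + u*v^2 - 6*u*v - 3*v^2, 3*u^2 + 6*u*v + v^3 + 3*v^2}; counting standard monomials gives mu = 7. Corank 2; j^3 = (u + v)^3 is a perfect cube, so E-series; the 4-jet and mu = 7 give E_7.

E7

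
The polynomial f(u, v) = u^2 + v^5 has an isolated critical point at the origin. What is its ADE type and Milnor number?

Type A_{4}, Milnor number mu = 4.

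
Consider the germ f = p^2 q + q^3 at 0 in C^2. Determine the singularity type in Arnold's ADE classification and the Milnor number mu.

Type D4, Milnor number mu = 4.

The Hessian of f at 0 has rank 0. Corank 2; j^3 = q*(p^2 + q^2) splits into three distinct lines over C (the quadratic factor has nonzero discriminant), so D_4.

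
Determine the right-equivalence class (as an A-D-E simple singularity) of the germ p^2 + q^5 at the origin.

A4

The Hessian of f at 0 is [[2, 0], [0, 0]] with rank 1, so corank 1. A Groebner basis of the Jacobian ideal J(f) in C{p,q} is {q^4, p}; counting standard monomials gives mu = 4. Corank 1: A-series; mu = 4 gives A_4.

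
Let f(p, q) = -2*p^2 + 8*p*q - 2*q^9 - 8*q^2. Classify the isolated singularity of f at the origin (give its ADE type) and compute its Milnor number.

The Hessian of f at 0 has rank 1. Corank 1: A-series; mu = 8 gives A_8.

Type A8, Milnor number mu = 8.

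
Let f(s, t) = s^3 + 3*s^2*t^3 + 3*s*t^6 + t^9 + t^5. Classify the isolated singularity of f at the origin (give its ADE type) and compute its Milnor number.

The Hessian of f at 0 has rank 0. Corank 2; j^3 = s^3 is a perfect cube, so E-series; the 5-jet and mu = 8 give E_8.

Type E_{8}, Milnor number mu = 8.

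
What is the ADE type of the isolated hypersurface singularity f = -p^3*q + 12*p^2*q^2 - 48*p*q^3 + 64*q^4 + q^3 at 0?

E_7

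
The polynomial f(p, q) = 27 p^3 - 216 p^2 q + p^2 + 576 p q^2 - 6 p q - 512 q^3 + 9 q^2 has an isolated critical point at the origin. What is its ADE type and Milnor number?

Type A2, Milnor number mu = 2.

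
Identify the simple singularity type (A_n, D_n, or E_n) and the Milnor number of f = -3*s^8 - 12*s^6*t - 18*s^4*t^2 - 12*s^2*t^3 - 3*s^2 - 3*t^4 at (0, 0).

The Hessian of f at 0 is [[-6, 0], [0, 0]] with rank 1, so corank 1. A Groebner basis of the Jacobian ideal J(f) in C{s,t} is {t^3, s}; counting standard monomials gives mu = 3. Corank 1: A-series; mu = 3 gives A_3.

Type A_{3}, Milnor number mu = 3.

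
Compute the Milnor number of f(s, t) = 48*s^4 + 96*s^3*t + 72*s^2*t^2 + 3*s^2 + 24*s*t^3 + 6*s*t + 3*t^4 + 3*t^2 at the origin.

The Hessian of f at 0 has rank 1. Corank 1: A-series; mu = 3 gives A_3.

3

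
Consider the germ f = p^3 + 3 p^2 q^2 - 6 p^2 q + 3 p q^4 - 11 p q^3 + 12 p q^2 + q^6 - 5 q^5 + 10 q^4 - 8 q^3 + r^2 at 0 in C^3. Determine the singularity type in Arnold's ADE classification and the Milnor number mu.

Type E_{7}, Milnor number mu = 7.

The Hessian of f at 0 is [[0, 0, 0], [0, 0, 0], [0, 0, 2]] with rank 1, so corank 2. A Groebner basis of the Jacobian ideal J(f) in C{p,q,r} is {-p^2 + 4*p*q + q^4 - q^3/3 - 4*q^2, p^3 + 14*p^2 - 56*p*q - 10*q^3/3 + 56*q^2, p^2*q + 13*p^2/3 - 52*p*q/3 - 23*q^3/9 + 52*q^2/3, p^2 + p*q^2 - 4*p*q - 5*q^3/3 + 4*q^2, r}; counting standard monomials gives mu = 7. Corank 2; j^3 = (p - 2*q)^3 is a perfect cube, so E-series; the 4-jet and mu = 7 give E_7.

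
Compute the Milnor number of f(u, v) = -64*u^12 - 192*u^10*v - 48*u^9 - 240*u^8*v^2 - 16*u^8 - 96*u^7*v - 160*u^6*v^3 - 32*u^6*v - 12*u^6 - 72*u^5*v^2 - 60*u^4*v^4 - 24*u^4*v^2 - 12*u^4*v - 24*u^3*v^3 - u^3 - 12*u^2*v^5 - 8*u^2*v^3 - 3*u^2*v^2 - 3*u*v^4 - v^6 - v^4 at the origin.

6

The Hessian of f at 0 is [[0, 0], [0, 0]] with rank 0, so corank 2. A Groebner basis of the Jacobian ideal J(f) in C{u,v} is {u^3, u^2*v, u^2/2 + u*v^2, v^3}; counting standard monomials gives mu = 6. Corank 2; j^3 = -u^3 is a perfect cube, so E-series; the 4-jet and mu = 6 give E_6.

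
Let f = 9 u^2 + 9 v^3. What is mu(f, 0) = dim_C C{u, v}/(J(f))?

2

The Hessian of f at 0 is [[18, 0], [0, 0]] with rank 1, so corank 1. A Groebner basis of the Jacobian ideal J(f) in C{u,v} is {v^2, u}; counting standard monomials gives mu = 2. Corank 1: A-series; mu = 2 gives A_2.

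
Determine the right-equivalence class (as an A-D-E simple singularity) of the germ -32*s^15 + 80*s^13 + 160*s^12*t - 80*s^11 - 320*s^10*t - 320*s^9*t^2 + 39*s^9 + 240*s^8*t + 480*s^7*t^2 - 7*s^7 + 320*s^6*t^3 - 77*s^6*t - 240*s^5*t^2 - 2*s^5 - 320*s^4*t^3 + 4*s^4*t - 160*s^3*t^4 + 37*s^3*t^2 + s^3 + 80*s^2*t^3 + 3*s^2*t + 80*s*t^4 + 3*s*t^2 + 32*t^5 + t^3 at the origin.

The Hessian of f at 0 is [[0, 0], [0, 0]] with rank 0, so corank 2. A Groebner basis of the Jacobian ideal J(f) in C{s,t} is {5*s^2/2 + s*t^3 + 5*s*t + 5*t^2/2, -2*s^2 - 4*s*t + t^4 - 2*t^2, s^3 - 3*s*t^2 - 2*t^3, s^2*t + 2*s*t^2 + t^3}; counting standard monomials gives mu = 8. Corank 2; j^3 = (s + t)^3 is a perfect cube, so E-series; the 5-jet and mu = 8 give E_8.

E8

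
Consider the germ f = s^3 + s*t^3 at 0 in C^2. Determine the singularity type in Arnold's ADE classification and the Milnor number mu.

Type E_7, Milnor number mu = 7.

The Hessian of f at 0 has rank 0. Corank 2; j^3 = s^3 is a perfect cube, so E-series; the 4-jet and mu = 7 give E_7.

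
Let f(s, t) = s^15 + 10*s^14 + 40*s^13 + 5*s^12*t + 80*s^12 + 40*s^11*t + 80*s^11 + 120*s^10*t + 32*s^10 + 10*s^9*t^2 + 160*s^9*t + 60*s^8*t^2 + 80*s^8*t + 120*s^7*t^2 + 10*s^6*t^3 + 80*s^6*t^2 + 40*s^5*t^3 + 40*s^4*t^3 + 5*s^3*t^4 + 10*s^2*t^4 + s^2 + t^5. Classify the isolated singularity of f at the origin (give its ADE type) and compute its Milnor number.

The Hessian of f at 0 has rank 1. Corank 1: A-series; mu = 4 gives A_4.

Type A4, Milnor number mu = 4.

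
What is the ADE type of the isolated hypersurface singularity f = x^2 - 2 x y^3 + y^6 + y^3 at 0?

A2

The Hessian of f at 0 has rank 1. Corank 1: A-series; mu = 2 gives A_2.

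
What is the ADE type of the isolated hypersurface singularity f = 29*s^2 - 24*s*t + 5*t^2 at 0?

A_{1}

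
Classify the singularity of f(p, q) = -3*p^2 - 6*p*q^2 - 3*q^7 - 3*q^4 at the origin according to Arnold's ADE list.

A6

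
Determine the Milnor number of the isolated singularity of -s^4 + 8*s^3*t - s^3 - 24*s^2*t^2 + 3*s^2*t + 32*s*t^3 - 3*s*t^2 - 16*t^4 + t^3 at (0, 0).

6

The Hessian of f at 0 is [[0, 0], [0, 0]] with rank 0, so corank 2. A Groebner basis of the Jacobian ideal J(f) in C{s,t} is {t^4, s*t^2 - 4*t^3/3, s^2 - 2*s*t + t^2}; counting standard monomials gives mu = 6. Corank 2; j^3 = -(s - t)^3 is a perfect cube, so E-series; the 4-jet and mu = 6 give E_6.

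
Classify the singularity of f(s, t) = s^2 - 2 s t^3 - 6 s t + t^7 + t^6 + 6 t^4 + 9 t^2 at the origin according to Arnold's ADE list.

A_6

The Hessian of f at 0 is [[2, -6], [-6, 18]] with rank 1, so corank 1. A Groebner basis of the Jacobian ideal J(f) in C{s,t} is {-s + t^3 + 3*t, s^2 - 6*s*t + 9*t^2}; counting standard monomials gives mu = 6. Corank 1: A-series; mu = 6 gives A_6.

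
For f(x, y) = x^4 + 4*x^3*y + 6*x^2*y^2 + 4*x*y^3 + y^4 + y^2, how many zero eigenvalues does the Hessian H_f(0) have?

1

Hessian at 0 has rank 1.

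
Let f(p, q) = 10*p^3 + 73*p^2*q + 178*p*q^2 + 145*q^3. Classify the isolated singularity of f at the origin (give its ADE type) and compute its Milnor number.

Type D4, Milnor number mu = 4.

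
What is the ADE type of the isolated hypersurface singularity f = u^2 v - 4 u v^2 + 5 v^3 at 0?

The Hessian of f at 0 has rank 0. Corank 2; j^3 = v*(u^2 - 4*u*v + 5*v^2) splits into three distinct lines over C (the quadratic factor has nonzero discriminant), so D_4.

D4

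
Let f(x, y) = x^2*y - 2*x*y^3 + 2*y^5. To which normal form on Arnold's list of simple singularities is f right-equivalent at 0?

The Hessian of f at 0 is [[0, 0], [0, 0]] with rank 0, so corank 2. A Groebner basis of the Jacobian ideal J(f) in C{x,y} is {x^3, x^2*y, x^2/4 + x*y^2, -x*y + y^3}; counting standard monomials gives mu = 6. Corank 2; j^3 = x^2*y has shape L^2 M (L != M), so D-series; mu = 6 gives D_6.

D_6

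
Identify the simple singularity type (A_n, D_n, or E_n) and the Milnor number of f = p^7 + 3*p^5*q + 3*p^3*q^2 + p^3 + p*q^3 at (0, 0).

Type E_{7}, Milnor number mu = 7.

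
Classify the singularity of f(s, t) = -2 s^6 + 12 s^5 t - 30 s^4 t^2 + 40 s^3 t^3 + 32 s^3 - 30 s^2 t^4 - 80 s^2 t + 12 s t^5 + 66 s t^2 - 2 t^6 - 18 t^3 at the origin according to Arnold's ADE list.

D7

The Hessian of f at 0 has rank 0. Corank 2; j^3 = 2*(s - t)*(4*s - 3*t)^2 has shape L^2 M (L != M), so D-series; mu = 7 gives D_7.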